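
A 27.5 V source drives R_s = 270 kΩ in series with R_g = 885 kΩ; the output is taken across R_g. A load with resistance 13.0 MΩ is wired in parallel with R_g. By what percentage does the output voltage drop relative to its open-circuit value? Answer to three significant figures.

The divider's output (Thévenin) resistance is R_s‖R_g = 206.9 kΩ.
Fractional drop under load = R_th/(R_th + R_L) = 206.9 / (206.9 + 13000) = 0.01566.
So the output falls by 1.57 %.

1.57 %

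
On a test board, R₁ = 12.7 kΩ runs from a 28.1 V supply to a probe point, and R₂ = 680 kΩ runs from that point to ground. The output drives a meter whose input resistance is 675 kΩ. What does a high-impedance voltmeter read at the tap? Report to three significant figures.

The load sits in parallel with R₂: R₂‖R_L = (680 × 675) / (680 + 675) = 338.7 kΩ.
V_out = 28.1 × 338.7 / (12.7 + 338.7) = 28.1 × 338.7/351.4 = 27.1 V.

V_out ≈ 27.1 V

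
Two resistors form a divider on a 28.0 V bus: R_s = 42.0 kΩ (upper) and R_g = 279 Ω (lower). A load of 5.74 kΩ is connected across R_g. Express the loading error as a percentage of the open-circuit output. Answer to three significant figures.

The divider's output (Thévenin) resistance is R_s‖R_g = 277.2 Ω.
Fractional drop under load = R_th/(R_th + R_L) = 277.2 / (277.2 + 5740) = 0.04606.
So the output falls by 4.61 %.

4.61 %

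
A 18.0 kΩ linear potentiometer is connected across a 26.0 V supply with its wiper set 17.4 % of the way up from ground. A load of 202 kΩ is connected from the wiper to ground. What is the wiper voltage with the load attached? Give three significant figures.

V ≈ 4.47 V

The wiper splits the pot into (1−α)R = 14.87 kΩ above and αR = 3.132 kΩ below.
Lower section ‖ load = 3.084 kΩ.
V_wiper = 26.0 × 3.084/(14.87 + 3.084) = 4.47 V.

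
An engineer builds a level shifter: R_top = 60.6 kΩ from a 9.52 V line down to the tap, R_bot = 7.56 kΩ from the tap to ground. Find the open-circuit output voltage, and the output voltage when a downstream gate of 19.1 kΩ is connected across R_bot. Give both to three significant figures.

Unloaded: 1.06 V; loaded: 0.781 V

Open-circuit: V = 9.52 × 7.56/(60.6 + 7.56) = 1.06 V.
With the load, R_bot becomes R_bot‖R_L = 5.416 kΩ, so V = 9.52 × 5.416/66.02 = 0.781 V.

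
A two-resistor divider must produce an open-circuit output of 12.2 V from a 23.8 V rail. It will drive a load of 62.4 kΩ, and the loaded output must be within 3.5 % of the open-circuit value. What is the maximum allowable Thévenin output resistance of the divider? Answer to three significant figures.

R_th ≤ 2.26 kΩ

Loading drop = R_th/(R_th + R_L) ≤ 0.0350, so R_th ≤ R_L · ε/(1−ε) = 62.4 kΩ × 0.0350/0.9650 = 2.26 kΩ.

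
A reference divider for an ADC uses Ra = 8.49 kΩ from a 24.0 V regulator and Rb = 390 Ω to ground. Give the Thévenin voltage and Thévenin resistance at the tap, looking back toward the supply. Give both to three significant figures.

V_th is the open-circuit tap voltage: 24.0 × 390/(8490 + 390) = 1.05 V.
With the supply zeroed, Ra and Rb appear in parallel from the tap: R_th = Ra‖Rb = (8490 × 390)/8880 = 373 Ω.

V_th = 1.05 V, R_th = 373 Ω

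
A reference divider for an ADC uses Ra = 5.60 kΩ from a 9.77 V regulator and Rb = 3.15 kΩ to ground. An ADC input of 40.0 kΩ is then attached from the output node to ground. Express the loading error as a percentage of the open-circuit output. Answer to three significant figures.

The divider's output (Thévenin) resistance is Ra‖Rb = 2.016 kΩ.
Fractional drop under load = R_th/(R_th + R_L) = 2.016 / (2.016 + 40.0) = 0.04798.
So the output falls by 4.80 %.

4.80 %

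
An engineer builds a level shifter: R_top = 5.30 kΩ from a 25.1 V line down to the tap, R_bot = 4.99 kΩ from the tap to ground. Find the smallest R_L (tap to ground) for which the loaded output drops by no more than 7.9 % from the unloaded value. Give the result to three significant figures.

Output resistance R_th = R_top‖R_bot = (5.30 × 4.99)/10.29 = 2.570 kΩ.
The fractional drop is R_th/(R_th + R_L); requiring this ≤ 0.0790 gives R_L ≥ R_th(1/0.0790 − 1) = 2.570 × 11.66 = 30.0 kΩ.

R_L(min) ≈ 30.0 kΩ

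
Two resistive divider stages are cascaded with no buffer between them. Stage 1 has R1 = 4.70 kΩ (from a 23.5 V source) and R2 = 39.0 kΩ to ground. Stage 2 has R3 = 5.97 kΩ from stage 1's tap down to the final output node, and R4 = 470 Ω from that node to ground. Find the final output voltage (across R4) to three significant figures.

V_out ≈ 0.927 V

Stage 2 presents R3+R4 = 6440 Ω as a load on stage 1's tap.
Stage 1's lower leg becomes R2‖(R3+R4) = 5527 Ω, so V_mid = 23.5 × 5527/10230 = 12.70 V.
Stage 2 is itself unloaded: V_out = V_mid × R4/(R3+R4) = 12.70 × 470/6440 = 0.927 V.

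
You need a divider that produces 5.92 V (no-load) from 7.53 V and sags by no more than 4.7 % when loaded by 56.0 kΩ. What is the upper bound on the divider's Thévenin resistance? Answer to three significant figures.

Loading drop = R_th/(R_th + R_L) ≤ 0.0470, so R_th ≤ R_L · ε/(1−ε) = 56.0 kΩ × 0.0470/0.9530 = 2.76 kΩ.

R_th ≤ 2.76 kΩ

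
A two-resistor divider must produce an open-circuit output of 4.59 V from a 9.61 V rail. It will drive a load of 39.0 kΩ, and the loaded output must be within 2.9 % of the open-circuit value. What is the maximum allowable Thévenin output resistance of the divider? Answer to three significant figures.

Loading drop = R_th/(R_th + R_L) ≤ 0.0290, so R_th ≤ R_L · ε/(1−ε) = 39.0 kΩ × 0.0290/0.9710 = 1.16 kΩ.
(Any R1, R2 with R2/(R1+R2) = 0.478 and R1‖R2 ≤ 1.16 kΩ will meet the spec.)

R_th ≤ 1.16 kΩ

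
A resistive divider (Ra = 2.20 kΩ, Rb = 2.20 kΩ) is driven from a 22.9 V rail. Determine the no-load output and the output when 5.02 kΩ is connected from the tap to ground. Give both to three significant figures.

Unloaded: 11.4 V; loaded: 9.39 V

Open-circuit: V = 22.9 × 2.20/(2.20 + 2.20) = 11.4 V.
With the load, Rb becomes Rb‖R_L = 1.530 kΩ, so V = 22.9 × 1.530/3.730 = 9.39 V.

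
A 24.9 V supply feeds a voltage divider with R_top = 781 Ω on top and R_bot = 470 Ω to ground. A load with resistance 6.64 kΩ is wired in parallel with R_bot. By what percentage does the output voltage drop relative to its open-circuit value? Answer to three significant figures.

The divider's output (Thévenin) resistance is R_top‖R_bot = 293.4 Ω.
Fractional drop under load = R_th/(R_th + R_L) = 293.4 / (293.4 + 6640) = 0.04232.
So the output falls by 4.23 %.

4.23 %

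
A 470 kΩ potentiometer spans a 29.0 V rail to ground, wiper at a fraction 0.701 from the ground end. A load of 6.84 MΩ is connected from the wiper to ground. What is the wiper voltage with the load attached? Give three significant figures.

V ≈ 20.0 V

The wiper splits the pot into (1−α)R = 140.5 kΩ above and αR = 329.5 kΩ below.
Lower section ‖ load = 314.3 kΩ.
V_wiper = 29.0 × 314.3/(140.5 + 314.3) = 20.0 V.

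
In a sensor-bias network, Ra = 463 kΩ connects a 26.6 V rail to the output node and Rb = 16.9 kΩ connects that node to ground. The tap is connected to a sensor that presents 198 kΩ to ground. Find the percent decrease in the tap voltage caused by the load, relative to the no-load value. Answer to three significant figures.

The divider's output (Thévenin) resistance is Ra‖Rb = 16.30 kΩ.
Fractional drop under load = R_th/(R_th + R_L) = 16.30 / (16.30 + 198) = 0.07608.
So the output falls by 7.61 %.

7.61 %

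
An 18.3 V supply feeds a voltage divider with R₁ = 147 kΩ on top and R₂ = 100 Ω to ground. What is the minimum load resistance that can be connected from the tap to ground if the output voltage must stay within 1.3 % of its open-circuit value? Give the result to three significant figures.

R_L(min) ≈ 7.59 kΩ

Output resistance R_th = R₁‖R₂ = (147000 × 100)/147100 = 99.93 Ω.
The fractional drop is R_th/(R_th + R_L); requiring this ≤ 0.0130 gives R_L ≥ R_th(1/0.0130 − 1) = 99.93 × 75.92 = 7.59 kΩ.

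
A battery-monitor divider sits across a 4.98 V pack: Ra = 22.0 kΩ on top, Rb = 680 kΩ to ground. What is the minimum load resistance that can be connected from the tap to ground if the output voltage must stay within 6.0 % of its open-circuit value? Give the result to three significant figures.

Output resistance R_th = Ra‖Rb = (22.0 × 680)/702.0 = 21.31 kΩ.
The fractional drop is R_th/(R_th + R_L); requiring this ≤ 0.0600 gives R_L ≥ R_th(1/0.0600 − 1) = 21.31 × 15.67 = 334 kΩ.

R_L(min) ≈ 334 kΩ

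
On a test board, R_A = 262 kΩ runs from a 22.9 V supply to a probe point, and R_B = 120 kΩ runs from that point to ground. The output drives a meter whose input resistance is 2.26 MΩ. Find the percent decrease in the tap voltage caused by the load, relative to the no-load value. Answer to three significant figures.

3.51 %

The divider's output (Thévenin) resistance is R_A‖R_B = 82.30 kΩ.
Fractional drop under load = R_th/(R_th + R_L) = 82.30 / (82.30 + 2260) = 0.03514.
So the output falls by 3.51 %.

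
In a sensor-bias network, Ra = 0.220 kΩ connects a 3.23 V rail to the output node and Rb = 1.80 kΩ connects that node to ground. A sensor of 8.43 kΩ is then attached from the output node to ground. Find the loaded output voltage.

The load sits in parallel with Rb: Rb‖R_L = (1800 × 8430) / (1800 + 8430) = 1483 Ω.
V_out = 3.23 × 1483 / (220 + 1483) = 3.23 × 1483/1703 = 2.81 V.
(Unloaded it would have been 2.88 V.)

V_out ≈ 2.81 V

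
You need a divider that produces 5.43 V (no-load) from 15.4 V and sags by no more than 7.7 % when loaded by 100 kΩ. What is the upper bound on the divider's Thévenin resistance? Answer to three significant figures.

Loading drop = R_th/(R_th + R_L) ≤ 0.0770, so R_th ≤ R_L · ε/(1−ε) = 100 kΩ × 0.0770/0.9230 = 8.34 kΩ.
(Any R1, R2 with R2/(R1+R2) = 0.353 and R1‖R2 ≤ 8.34 kΩ will meet the spec.)

R_th ≤ 8.34 kΩ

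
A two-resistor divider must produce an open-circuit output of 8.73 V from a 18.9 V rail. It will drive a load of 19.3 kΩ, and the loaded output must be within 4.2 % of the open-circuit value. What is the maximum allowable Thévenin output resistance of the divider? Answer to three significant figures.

Loading drop = R_th/(R_th + R_L) ≤ 0.0420, so R_th ≤ R_L · ε/(1−ε) = 19.3 kΩ × 0.0420/0.9580 = 846 Ω.

R_th ≤ 846 Ω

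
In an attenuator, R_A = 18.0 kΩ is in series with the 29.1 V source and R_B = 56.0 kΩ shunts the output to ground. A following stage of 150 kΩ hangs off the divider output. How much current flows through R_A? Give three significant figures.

I ≈ 0.495 mA

R_B‖R_L = 40.78 kΩ, so the source sees R_A + R_B‖R_L = 58.78 kΩ.
I = 29.1 V / 58.78 kΩ = 0.495 mA.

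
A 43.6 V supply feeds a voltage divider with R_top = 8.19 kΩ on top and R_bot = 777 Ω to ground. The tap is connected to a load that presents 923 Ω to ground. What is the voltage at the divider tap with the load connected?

V_out ≈ 2.14 V

The load sits in parallel with R_bot: R_bot‖R_L = (777 × 923) / (777 + 923) = 421.9 Ω.
V_out = 43.6 × 421.9 / (8190 + 421.9) = 43.6 × 421.9/8612 = 2.14 V.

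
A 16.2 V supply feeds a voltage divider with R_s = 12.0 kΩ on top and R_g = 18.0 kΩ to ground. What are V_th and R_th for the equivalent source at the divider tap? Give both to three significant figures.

V_th is the open-circuit tap voltage: 16.2 × 18.0/(12.0 + 18.0) = 9.72 V.
With the supply zeroed, R_s and R_g appear in parallel from the tap: R_th = R_s‖R_g = (12.0 × 18.0)/30.00 = 7.20 kΩ.

V_th = 9.72 V, R_th = 7.20 kΩ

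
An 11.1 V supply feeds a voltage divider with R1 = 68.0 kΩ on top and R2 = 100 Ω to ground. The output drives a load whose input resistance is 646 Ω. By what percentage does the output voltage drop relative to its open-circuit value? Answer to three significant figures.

13.4 %

Unloaded V = 11.1 × 100/68100 = 0.016300 V.
Loaded: R2‖R_L = 86.60 Ω, giving V = 11.1 × 86.60/68090 = 0.014117 V.
Drop = (0.016300 − 0.014117) / 0.016300 = 13.4 %.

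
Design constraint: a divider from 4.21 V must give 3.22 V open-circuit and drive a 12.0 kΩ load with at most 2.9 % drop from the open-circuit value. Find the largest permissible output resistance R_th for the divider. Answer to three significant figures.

R_th ≤ 358 Ω

Loading drop = R_th/(R_th + R_L) ≤ 0.0290, so R_th ≤ R_L · ε/(1−ε) = 12.0 kΩ × 0.0290/0.9710 = 358 Ω.
(Any R1, R2 with R2/(R1+R2) = 0.765 and R1‖R2 ≤ 358 Ω will meet the spec.)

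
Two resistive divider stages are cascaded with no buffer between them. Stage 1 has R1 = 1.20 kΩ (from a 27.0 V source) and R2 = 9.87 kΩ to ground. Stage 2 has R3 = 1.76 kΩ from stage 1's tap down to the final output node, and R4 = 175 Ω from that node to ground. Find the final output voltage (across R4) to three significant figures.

Stage 2 presents R3+R4 = 1935 Ω as a load on stage 1's tap.
Stage 1's lower leg becomes R2‖(R3+R4) = 1618 Ω, so V_mid = 27.0 × 1618/2818 = 15.50 V.
Stage 2 is itself unloaded: V_out = V_mid × R4/(R3+R4) = 15.50 × 175/1935 = 1.40 V.

V_out ≈ 1.40 V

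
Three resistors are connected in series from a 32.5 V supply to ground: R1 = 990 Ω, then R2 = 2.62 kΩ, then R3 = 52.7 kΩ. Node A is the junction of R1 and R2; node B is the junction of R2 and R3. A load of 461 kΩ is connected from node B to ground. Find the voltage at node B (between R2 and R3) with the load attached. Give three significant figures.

At node B, R3 is in parallel with the load: R3‖R_L = 47290 Ω.
Below node A the resistance is R2 + (R3‖R_L) = 49910 Ω, so V_A = 32.5 × 49910/50900 = 31.87 V.
Then V_B = V_A × (R3‖R_L)/(R2 + R3‖R_L) = 31.87 × 47290/49910 = 30.2 V.

V ≈ 30.2 V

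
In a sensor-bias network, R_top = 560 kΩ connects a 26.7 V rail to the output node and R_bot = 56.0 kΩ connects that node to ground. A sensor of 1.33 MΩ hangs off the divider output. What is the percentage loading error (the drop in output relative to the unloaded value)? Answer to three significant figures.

The divider's output (Thévenin) resistance is R_top‖R_bot = 50.91 kΩ.
Fractional drop under load = R_th/(R_th + R_L) = 50.91 / (50.91 + 1330) = 0.03687.
So the output falls by 3.69 %.

3.69 %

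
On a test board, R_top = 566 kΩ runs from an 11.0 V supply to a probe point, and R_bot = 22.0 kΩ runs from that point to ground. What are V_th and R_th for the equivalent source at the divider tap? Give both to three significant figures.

V_th is the open-circuit tap voltage: 11.0 × 22.0/(566 + 22.0) = 0.412 V.
With the supply zeroed, R_top and R_bot appear in parallel from the tap: R_th = R_top‖R_bot = (566 × 22.0)/588.0 = 21.2 kΩ.

V_th = 0.412 V, R_th = 21.2 kΩ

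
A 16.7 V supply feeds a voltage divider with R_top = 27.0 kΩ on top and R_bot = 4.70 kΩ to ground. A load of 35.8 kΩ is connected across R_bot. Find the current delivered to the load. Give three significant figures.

I_L ≈ 0.0622 mA

R_bot‖R_L = 4.155 kΩ; V_out = 16.7 × 4.155/31.15 = 2.227 V.
I_L = V_out / R_L = 2.227 / 35.8 kΩ = 0.0622 mA.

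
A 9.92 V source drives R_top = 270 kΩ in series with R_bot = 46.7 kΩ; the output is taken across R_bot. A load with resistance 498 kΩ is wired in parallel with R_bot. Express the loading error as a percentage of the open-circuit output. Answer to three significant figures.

7.40 %

The divider's output (Thévenin) resistance is R_top‖R_bot = 39.81 kΩ.
Fractional drop under load = R_th/(R_th + R_L) = 39.81 / (39.81 + 498) = 0.07403.
So the output falls by 7.40 %.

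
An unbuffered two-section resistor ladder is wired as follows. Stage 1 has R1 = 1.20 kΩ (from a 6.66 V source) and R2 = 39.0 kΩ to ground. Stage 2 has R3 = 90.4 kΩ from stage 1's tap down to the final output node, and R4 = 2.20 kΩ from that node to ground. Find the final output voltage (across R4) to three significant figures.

Stage 2 presents R3+R4 = 92.60 kΩ as a load on stage 1's tap.
Stage 1's lower leg becomes R2‖(R3+R4) = 27.44 kΩ, so V_mid = 6.66 × 27.44/28.64 = 6.381 V.
Stage 2 is itself unloaded: V_out = V_mid × R4/(R3+R4) = 6.381 × 2.20/92.60 = 0.152 V.

V_out ≈ 0.152 V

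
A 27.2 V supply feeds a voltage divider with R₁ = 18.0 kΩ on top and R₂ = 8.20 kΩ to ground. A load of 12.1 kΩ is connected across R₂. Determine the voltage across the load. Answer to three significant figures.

V_out ≈ 5.81 V

The load sits in parallel with R₂: R₂‖R_L = (8.20 × 12.1) / (8.20 + 12.1) = 4.888 kΩ.
V_out = 27.2 × 4.888 / (18.0 + 4.888) = 27.2 × 4.888/22.89 = 5.81 V.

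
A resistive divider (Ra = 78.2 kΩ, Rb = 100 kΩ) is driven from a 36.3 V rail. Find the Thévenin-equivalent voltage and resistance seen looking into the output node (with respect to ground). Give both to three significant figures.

V_th is the open-circuit tap voltage: 36.3 × 100/(78.2 + 100) = 20.4 V.
With the supply zeroed, Ra and Rb appear in parallel from the tap: R_th = Ra‖Rb = (78.2 × 100)/178.2 = 43.9 kΩ.

V_th = 20.4 V, R_th = 43.9 kΩ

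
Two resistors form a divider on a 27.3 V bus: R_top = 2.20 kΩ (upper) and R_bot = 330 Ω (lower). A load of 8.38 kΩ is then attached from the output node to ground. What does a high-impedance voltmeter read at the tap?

The load sits in parallel with R_bot: R_bot‖R_L = (330 × 8380) / (330 + 8380) = 317.5 Ω.
V_out = 27.3 × 317.5 / (2200 + 317.5) = 27.3 × 317.5/2517 = 3.44 V.

V_out ≈ 3.44 V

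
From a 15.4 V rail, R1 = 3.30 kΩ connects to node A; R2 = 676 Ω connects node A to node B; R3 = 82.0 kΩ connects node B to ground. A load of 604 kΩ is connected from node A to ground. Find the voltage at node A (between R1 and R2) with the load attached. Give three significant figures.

Below node A the series string R2+R3 = 82680 Ω sits in parallel with the 604000 Ω load: 72720 Ω.
V_A = 15.4 × 72720/(3300 + 72720) = 14.7 V.

V ≈ 14.7 V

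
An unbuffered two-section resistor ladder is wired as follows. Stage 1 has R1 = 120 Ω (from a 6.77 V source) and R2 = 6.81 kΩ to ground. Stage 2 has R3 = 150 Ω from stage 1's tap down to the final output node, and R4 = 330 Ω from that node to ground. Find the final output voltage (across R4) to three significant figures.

V_out ≈ 3.67 V

Stage 2 presents R3+R4 = 480.0 Ω as a load on stage 1's tap.
Stage 1's lower leg becomes R2‖(R3+R4) = 448.4 Ω, so V_mid = 6.77 × 448.4/568.4 = 5.341 V.
Stage 2 is itself unloaded: V_out = V_mid × R4/(R3+R4) = 5.341 × 330/480.0 = 3.67 V.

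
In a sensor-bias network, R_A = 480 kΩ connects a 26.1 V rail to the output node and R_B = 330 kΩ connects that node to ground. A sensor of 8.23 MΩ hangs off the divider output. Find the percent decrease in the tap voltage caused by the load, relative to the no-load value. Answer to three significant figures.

2.32 %

The divider's output (Thévenin) resistance is R_A‖R_B = 195.6 kΩ.
Fractional drop under load = R_th/(R_th + R_L) = 195.6 / (195.6 + 8230) = 0.02321.
So the output falls by 2.32 %.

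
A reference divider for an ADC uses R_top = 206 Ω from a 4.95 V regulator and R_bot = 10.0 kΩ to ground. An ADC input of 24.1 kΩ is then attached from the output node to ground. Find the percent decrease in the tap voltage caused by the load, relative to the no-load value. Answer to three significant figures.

The divider's output (Thévenin) resistance is R_top‖R_bot = 201.8 Ω.
Fractional drop under load = R_th/(R_th + R_L) = 201.8 / (201.8 + 24100) = 0.008306.
So the output falls by 0.831 %.

0.831 %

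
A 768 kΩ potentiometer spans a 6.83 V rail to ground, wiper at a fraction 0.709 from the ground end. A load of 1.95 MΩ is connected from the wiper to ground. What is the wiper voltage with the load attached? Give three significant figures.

The wiper splits the pot into (1−α)R = 223.5 kΩ above and αR = 544.5 kΩ below.
Lower section ‖ load = 425.7 kΩ.
V_wiper = 6.83 × 425.7/(223.5 + 425.7) = 4.48 V.

V ≈ 4.48 V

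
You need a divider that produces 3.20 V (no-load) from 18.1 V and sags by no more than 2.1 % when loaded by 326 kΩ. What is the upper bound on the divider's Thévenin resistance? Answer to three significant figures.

R_th ≤ 6.99 kΩ

Loading drop = R_th/(R_th + R_L) ≤ 0.0210, so R_th ≤ R_L · ε/(1−ε) = 326 kΩ × 0.0210/0.9790 = 6.99 kΩ.
(Any R1, R2 with R2/(R1+R2) = 0.177 and R1‖R2 ≤ 6.99 kΩ will meet the spec.)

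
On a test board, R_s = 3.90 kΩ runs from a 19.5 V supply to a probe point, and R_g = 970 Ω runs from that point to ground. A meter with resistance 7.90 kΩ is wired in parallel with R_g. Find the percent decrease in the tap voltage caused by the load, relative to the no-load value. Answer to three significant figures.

8.95 %

Unloaded V = 19.5 × 970/4870 = 3.8840 V.
Loaded: R_g‖R_L = 863.9 Ω, giving V = 19.5 × 863.9/4764 = 3.5363 V.
Drop = (3.8840 − 3.5363) / 3.8840 = 8.95 %.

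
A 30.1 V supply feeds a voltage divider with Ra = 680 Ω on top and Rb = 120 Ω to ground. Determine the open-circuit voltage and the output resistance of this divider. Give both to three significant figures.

V_th is the open-circuit tap voltage: 30.1 × 120/(680 + 120) = 4.51 V.
With the supply zeroed, Ra and Rb appear in parallel from the tap: R_th = Ra‖Rb = (680 × 120)/800.0 = 102 Ω.

V_th = 4.51 V, R_th = 102 Ω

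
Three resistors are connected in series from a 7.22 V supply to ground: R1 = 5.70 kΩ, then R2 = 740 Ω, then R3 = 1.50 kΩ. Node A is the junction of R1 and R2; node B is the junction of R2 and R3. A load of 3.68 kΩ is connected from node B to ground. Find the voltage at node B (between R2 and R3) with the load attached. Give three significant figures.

At node B, R3 is in parallel with the load: R3‖R_L = 1066 Ω.
Below node A the resistance is R2 + (R3‖R_L) = 1806 Ω, so V_A = 7.22 × 1806/7506 = 1.737 V.
Then V_B = V_A × (R3‖R_L)/(R2 + R3‖R_L) = 1.737 × 1066/1806 = 1.03 V.

V ≈ 1.03 V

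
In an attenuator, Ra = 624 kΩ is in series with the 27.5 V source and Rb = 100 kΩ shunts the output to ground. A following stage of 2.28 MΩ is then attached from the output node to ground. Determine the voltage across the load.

V_out ≈ 3.66 V

The load sits in parallel with Rb: Rb‖R_L = (100 × 2280) / (100 + 2280) = 95.80 kΩ.
V_out = 27.5 × 95.80 / (624 + 95.80) = 27.5 × 95.80/719.8 = 3.66 V.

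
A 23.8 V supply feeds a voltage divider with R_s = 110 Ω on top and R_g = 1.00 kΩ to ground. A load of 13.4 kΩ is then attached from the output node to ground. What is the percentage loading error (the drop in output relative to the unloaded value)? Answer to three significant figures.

0.734 %

The divider's output (Thévenin) resistance is R_s‖R_g = 99.10 Ω.
Fractional drop under load = R_th/(R_th + R_L) = 99.10 / (99.10 + 13400) = 0.007341.
So the output falls by 0.734 %.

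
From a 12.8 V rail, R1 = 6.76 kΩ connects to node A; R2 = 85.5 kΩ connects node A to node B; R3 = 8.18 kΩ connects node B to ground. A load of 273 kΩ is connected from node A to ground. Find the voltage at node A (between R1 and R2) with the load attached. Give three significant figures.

Below node A the series string R2+R3 = 93.68 kΩ sits in parallel with the 273 kΩ load: 69.75 kΩ.
V_A = 12.8 × 69.75/(6.76 + 69.75) = 11.7 V.

V ≈ 11.7 V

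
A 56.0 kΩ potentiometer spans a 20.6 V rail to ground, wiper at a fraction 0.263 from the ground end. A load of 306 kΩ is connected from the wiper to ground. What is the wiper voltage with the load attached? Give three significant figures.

The wiper splits the pot into (1−α)R = 41.27 kΩ above and αR = 14.73 kΩ below.
Lower section ‖ load = 14.05 kΩ.
V_wiper = 20.6 × 14.05/(41.27 + 14.05) = 5.23 V.

V ≈ 5.23 V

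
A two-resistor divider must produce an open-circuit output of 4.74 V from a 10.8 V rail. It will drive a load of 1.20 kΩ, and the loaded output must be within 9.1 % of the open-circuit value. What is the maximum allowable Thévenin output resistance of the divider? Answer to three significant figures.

R_th ≤ 120 Ω

Loading drop = R_th/(R_th + R_L) ≤ 0.0910, so R_th ≤ R_L · ε/(1−ε) = 1.20 kΩ × 0.0910/0.9090 = 120 Ω.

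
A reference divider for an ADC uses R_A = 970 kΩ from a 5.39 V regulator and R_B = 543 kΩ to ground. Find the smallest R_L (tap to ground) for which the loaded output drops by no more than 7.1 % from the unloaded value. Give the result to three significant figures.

R_L(min) ≈ 4.56 MΩ

Output resistance R_th = R_A‖R_B = (970 × 543)/1513 = 348.1 kΩ.
The fractional drop is R_th/(R_th + R_L); requiring this ≤ 0.0710 gives R_L ≥ R_th(1/0.0710 − 1) = 348.1 × 13.08 = 4.56 MΩ.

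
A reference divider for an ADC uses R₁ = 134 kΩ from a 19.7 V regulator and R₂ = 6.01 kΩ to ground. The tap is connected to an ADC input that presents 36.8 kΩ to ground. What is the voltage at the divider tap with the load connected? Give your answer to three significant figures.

V_out ≈ 0.731 V

The load sits in parallel with R₂: R₂‖R_L = (6.01 × 36.8) / (6.01 + 36.8) = 5.166 kΩ.
V_out = 19.7 × 5.166 / (134 + 5.166) = 19.7 × 5.166/139.2 = 0.731 V.
(Unloaded it would have been 0.846 V.)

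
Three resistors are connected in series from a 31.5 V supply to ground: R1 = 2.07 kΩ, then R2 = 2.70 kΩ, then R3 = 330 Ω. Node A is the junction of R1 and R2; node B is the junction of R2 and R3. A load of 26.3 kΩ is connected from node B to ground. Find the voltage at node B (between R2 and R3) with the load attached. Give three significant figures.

V ≈ 2.01 V

At node B, R3 is in parallel with the load: R3‖R_L = 325.9 Ω.
Below node A the resistance is R2 + (R3‖R_L) = 3026 Ω, so V_A = 31.5 × 3026/5096 = 18.70 V.
Then V_B = V_A × (R3‖R_L)/(R2 + R3‖R_L) = 18.70 × 325.9/3026 = 2.01 V.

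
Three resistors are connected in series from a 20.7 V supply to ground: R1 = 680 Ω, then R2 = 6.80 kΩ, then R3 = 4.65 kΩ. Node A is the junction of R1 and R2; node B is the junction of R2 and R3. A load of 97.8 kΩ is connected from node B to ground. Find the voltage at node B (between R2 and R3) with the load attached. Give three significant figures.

At node B, R3 is in parallel with the load: R3‖R_L = 4439 Ω.
Below node A the resistance is R2 + (R3‖R_L) = 11240 Ω, so V_A = 20.7 × 11240/11920 = 19.52 V.
Then V_B = V_A × (R3‖R_L)/(R2 + R3‖R_L) = 19.52 × 4439/11240 = 7.71 V.

V ≈ 7.71 V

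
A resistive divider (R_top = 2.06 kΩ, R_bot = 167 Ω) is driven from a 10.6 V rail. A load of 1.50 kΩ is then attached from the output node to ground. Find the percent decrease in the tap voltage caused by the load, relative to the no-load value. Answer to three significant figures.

Unloaded V = 10.6 × 167/2227 = 0.79488 V.
Loaded: R_bot‖R_L = 150.3 Ω, giving V = 10.6 × 150.3/2210 = 0.72066 V.
Drop = (0.79488 − 0.72066) / 0.79488 = 9.34 %.

9.34 %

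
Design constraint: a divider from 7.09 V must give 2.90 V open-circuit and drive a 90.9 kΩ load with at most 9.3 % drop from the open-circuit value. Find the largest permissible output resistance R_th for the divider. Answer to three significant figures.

Loading drop = R_th/(R_th + R_L) ≤ 0.0930, so R_th ≤ R_L · ε/(1−ε) = 90.9 kΩ × 0.0930/0.9070 = 9.32 kΩ.

R_th ≤ 9.32 kΩ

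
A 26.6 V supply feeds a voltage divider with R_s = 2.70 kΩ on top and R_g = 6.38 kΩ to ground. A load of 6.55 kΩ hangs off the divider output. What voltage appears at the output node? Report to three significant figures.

V_out ≈ 14.5 V

The load sits in parallel with R_g: R_g‖R_L = (6.38 × 6.55) / (6.38 + 6.55) = 3.232 kΩ.
V_out = 26.6 × 3.232 / (2.70 + 3.232) = 26.6 × 3.232/5.932 = 14.5 V.
(Unloaded it would have been 18.7 V.)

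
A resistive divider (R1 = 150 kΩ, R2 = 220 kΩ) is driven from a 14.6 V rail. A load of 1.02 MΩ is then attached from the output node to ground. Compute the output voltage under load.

The load sits in parallel with R2: R2‖R_L = (220 × 1020) / (220 + 1020) = 181.0 kΩ.
V_out = 14.6 × 181.0 / (150 + 181.0) = 14.6 × 181.0/331.0 = 7.98 V.

V_out ≈ 7.98 V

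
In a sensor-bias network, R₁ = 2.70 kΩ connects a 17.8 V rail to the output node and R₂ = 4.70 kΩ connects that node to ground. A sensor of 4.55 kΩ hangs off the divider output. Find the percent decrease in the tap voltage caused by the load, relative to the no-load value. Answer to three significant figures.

Unloaded V = 17.8 × 4.70/7.400 = 11.31 V.
Loaded: R₂‖R_L = 2.312 kΩ, giving V = 17.8 × 2.312/5.012 = 8.211 V.
Drop = (11.31 − 8.211) / 11.31 = 27.4 %.

27.4 %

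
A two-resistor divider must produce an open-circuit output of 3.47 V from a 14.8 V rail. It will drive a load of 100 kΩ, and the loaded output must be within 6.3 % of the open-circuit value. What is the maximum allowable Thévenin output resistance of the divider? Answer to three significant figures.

Loading drop = R_th/(R_th + R_L) ≤ 0.0630, so R_th ≤ R_L · ε/(1−ε) = 100 kΩ × 0.0630/0.9370 = 6.72 kΩ.
(Any R1, R2 with R2/(R1+R2) = 0.234 and R1‖R2 ≤ 6.72 kΩ will meet the spec.)

R_th ≤ 6.72 kΩ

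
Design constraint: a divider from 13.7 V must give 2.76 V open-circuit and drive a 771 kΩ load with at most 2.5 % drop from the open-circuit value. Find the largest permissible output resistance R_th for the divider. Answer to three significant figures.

R_th ≤ 19.8 kΩ

Loading drop = R_th/(R_th + R_L) ≤ 0.0250, so R_th ≤ R_L · ε/(1−ε) = 771 kΩ × 0.0250/0.9750 = 19.8 kΩ.
(Any R1, R2 with R2/(R1+R2) = 0.201 and R1‖R2 ≤ 19.8 kΩ will meet the spec.)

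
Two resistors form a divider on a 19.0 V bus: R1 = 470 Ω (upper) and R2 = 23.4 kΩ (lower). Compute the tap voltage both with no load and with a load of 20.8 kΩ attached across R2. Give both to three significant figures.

Open-circuit: V = 19.0 × 23400/(470 + 23400) = 18.6 V.
With the load, R2 becomes R2‖R_L = 11010 Ω, so V = 19.0 × 11010/11480 = 18.2 V.

Unloaded: 18.6 V; loaded: 18.2 V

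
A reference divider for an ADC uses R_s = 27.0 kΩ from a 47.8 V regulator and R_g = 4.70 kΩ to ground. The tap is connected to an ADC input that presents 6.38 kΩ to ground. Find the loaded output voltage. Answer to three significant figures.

V_out ≈ 4.35 V

The load sits in parallel with R_g: R_g‖R_L = (4.70 × 6.38) / (4.70 + 6.38) = 2.706 kΩ.
V_out = 47.8 × 2.706 / (27.0 + 2.706) = 47.8 × 2.706/29.71 = 4.35 V.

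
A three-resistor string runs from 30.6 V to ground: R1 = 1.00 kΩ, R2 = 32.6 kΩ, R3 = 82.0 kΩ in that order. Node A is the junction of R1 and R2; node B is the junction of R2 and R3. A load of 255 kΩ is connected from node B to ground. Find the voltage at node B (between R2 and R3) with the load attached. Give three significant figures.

At node B, R3 is in parallel with the load: R3‖R_L = 62.05 kΩ.
Below node A the resistance is R2 + (R3‖R_L) = 94.65 kΩ, so V_A = 30.6 × 94.65/95.65 = 30.28 V.
Then V_B = V_A × (R3‖R_L)/(R2 + R3‖R_L) = 30.28 × 62.05/94.65 = 19.9 V.

V ≈ 19.9 V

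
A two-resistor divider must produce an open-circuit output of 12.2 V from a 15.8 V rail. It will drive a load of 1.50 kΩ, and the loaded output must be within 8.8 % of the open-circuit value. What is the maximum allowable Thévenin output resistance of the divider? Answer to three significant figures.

Loading drop = R_th/(R_th + R_L) ≤ 0.0880, so R_th ≤ R_L · ε/(1−ε) = 1.50 kΩ × 0.0880/0.9120 = 145 Ω.

R_th ≤ 145 Ω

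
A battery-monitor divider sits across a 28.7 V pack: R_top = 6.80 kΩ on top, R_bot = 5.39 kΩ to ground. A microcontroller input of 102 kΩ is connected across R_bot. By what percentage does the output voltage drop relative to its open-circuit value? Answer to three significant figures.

The divider's output (Thévenin) resistance is R_top‖R_bot = 3.007 kΩ.
Fractional drop under load = R_th/(R_th + R_L) = 3.007 / (3.007 + 102) = 0.02863.
So the output falls by 2.86 %.

2.86 %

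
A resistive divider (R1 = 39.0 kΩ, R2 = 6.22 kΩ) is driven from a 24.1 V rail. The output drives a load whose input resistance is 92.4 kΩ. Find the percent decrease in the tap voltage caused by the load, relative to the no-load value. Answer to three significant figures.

The divider's output (Thévenin) resistance is R1‖R2 = 5.364 kΩ.
Fractional drop under load = R_th/(R_th + R_L) = 5.364 / (5.364 + 92.4) = 0.05487.
So the output falls by 5.49 %.

5.49 %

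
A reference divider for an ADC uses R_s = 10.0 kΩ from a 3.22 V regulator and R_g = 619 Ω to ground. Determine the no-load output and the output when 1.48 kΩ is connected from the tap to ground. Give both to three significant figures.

Unloaded: 0.188 V; loaded: 0.135 V

Open-circuit: V = 3.22 × 619/(10000 + 619) = 0.188 V.
With the load, R_g becomes R_g‖R_L = 436.5 Ω, so V = 3.22 × 436.5/10440 = 0.135 V.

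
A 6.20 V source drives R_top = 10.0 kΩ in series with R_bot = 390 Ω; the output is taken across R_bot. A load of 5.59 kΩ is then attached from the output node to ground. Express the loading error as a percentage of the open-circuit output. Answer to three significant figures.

The divider's output (Thévenin) resistance is R_top‖R_bot = 375.4 Ω.
Fractional drop under load = R_th/(R_th + R_L) = 375.4 / (375.4 + 5590) = 0.06292.
So the output falls by 6.29 %.

6.29 %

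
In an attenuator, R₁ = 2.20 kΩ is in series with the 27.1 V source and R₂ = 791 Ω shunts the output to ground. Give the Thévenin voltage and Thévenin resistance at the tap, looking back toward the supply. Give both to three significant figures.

V_th = 7.17 V, R_th = 582 Ω

V_th is the open-circuit tap voltage: 27.1 × 791/(2200 + 791) = 7.17 V.
With the supply zeroed, R₁ and R₂ appear in parallel from the tap: R_th = R₁‖R₂ = (2200 × 791)/2991 = 582 Ω.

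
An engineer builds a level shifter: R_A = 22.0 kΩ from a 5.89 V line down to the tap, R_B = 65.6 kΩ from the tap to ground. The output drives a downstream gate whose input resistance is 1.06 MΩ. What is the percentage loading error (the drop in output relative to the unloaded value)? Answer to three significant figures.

1.53 %

The divider's output (Thévenin) resistance is R_A‖R_B = 16.47 kΩ.
Fractional drop under load = R_th/(R_th + R_L) = 16.47 / (16.47 + 1060) = 0.01530.
So the output falls by 1.53 %.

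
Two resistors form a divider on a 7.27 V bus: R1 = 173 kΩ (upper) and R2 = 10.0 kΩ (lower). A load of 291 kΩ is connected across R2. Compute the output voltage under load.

V_out ≈ 0.385 V

The load sits in parallel with R2: R2‖R_L = (10.0 × 291) / (10.0 + 291) = 9.668 kΩ.
V_out = 7.27 × 9.668 / (173 + 9.668) = 7.27 × 9.668/182.7 = 0.385 V.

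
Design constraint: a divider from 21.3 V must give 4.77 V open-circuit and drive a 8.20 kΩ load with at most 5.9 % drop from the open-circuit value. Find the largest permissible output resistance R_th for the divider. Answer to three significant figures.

R_th ≤ 514 Ω

Loading drop = R_th/(R_th + R_L) ≤ 0.0590, so R_th ≤ R_L · ε/(1−ε) = 8.20 kΩ × 0.0590/0.9410 = 514 Ω.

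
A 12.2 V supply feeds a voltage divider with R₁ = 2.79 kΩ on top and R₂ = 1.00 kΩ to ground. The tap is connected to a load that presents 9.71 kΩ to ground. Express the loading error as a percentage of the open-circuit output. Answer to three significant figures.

7.05 %

The divider's output (Thévenin) resistance is R₁‖R₂ = 0.7361 kΩ.
Fractional drop under load = R_th/(R_th + R_L) = 0.7361 / (0.7361 + 9.71) = 0.07047.
So the output falls by 7.05 %.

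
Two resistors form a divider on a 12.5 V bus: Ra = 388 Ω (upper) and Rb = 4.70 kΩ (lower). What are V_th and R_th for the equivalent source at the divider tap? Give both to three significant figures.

V_th = 11.5 V, R_th = 358 Ω

V_th is the open-circuit tap voltage: 12.5 × 4700/(388 + 4700) = 11.5 V.
With the supply zeroed, Ra and Rb appear in parallel from the tap: R_th = Ra‖Rb = (388 × 4700)/5088 = 358 Ω.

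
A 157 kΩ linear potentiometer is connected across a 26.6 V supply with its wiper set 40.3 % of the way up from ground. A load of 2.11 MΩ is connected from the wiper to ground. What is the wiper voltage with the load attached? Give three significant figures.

The wiper splits the pot into (1−α)R = 93.73 kΩ above and αR = 63.27 kΩ below.
Lower section ‖ load = 61.43 kΩ.
V_wiper = 26.6 × 61.43/(93.73 + 61.43) = 10.5 V.

V ≈ 10.5 V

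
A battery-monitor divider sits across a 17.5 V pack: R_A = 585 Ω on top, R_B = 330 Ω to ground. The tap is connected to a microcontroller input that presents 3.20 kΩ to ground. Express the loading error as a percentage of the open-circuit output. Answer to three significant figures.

The divider's output (Thévenin) resistance is R_A‖R_B = 211.0 Ω.
Fractional drop under load = R_th/(R_th + R_L) = 211.0 / (211.0 + 3200) = 0.06185.
So the output falls by 6.19 %.

6.19 %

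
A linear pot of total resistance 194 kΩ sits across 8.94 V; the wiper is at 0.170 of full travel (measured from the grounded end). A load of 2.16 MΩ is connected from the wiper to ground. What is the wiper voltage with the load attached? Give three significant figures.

The wiper splits the pot into (1−α)R = 161.0 kΩ above and αR = 32.98 kΩ below.
Lower section ‖ load = 32.48 kΩ.
V_wiper = 8.94 × 32.48/(161.0 + 32.48) = 1.50 V.

V ≈ 1.50 V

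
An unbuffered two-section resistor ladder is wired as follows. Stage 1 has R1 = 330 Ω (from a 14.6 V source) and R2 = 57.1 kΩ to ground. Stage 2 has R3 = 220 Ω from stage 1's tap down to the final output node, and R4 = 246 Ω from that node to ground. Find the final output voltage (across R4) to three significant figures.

V_out ≈ 4.50 V

Stage 2 presents R3+R4 = 466.0 Ω as a load on stage 1's tap.
Stage 1's lower leg becomes R2‖(R3+R4) = 462.2 Ω, so V_mid = 14.6 × 462.2/792.2 = 8.518 V.
Stage 2 is itself unloaded: V_out = V_mid × R4/(R3+R4) = 8.518 × 246/466.0 = 4.50 V.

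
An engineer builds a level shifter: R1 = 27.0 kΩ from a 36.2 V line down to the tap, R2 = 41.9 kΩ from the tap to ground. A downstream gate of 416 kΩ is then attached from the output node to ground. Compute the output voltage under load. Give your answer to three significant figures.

V_out ≈ 21.2 V

The load sits in parallel with R2: R2‖R_L = (41.9 × 416) / (41.9 + 416) = 38.07 kΩ.
V_out = 36.2 × 38.07 / (27.0 + 38.07) = 36.2 × 38.07/65.07 = 21.2 V.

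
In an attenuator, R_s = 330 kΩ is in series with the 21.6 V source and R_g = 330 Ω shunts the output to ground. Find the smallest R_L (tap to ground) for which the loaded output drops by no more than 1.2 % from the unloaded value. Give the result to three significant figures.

Output resistance R_th = R_s‖R_g = (330000 × 330)/330300 = 329.7 Ω.
The fractional drop is R_th/(R_th + R_L); requiring this ≤ 0.0120 gives R_L ≥ R_th(1/0.0120 − 1) = 329.7 × 82.33 = 27.1 kΩ.

R_L(min) ≈ 27.1 kΩ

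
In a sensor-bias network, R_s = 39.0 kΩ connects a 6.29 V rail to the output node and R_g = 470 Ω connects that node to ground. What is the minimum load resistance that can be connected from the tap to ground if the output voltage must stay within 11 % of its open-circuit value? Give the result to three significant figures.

Output resistance R_th = R_s‖R_g = (39000 × 470)/39470 = 464.4 Ω.
The fractional drop is R_th/(R_th + R_L); requiring this ≤ 0.110 gives R_L ≥ R_th(1/0.110 − 1) = 464.4 × 8.091 = 3.76 kΩ.

R_L(min) ≈ 3.76 kΩ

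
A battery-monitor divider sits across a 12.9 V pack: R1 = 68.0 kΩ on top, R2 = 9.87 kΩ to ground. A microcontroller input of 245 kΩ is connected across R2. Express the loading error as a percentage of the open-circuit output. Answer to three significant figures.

3.40 %

The divider's output (Thévenin) resistance is R1‖R2 = 8.619 kΩ.
Fractional drop under load = R_th/(R_th + R_L) = 8.619 / (8.619 + 245) = 0.03398.
So the output falls by 3.40 %.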